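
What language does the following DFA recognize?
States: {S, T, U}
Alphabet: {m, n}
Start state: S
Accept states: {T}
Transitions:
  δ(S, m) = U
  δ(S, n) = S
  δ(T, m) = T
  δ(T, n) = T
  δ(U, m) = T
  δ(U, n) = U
Testing a few strings:
  'nmmm' → accept
  'mnmn' → accept
  'nm' → reject
  'n' → reject
State roles: S=zero m's seen; T=≥ two m's seen; U=one m seen
All strings over {m,n} containing at least two m's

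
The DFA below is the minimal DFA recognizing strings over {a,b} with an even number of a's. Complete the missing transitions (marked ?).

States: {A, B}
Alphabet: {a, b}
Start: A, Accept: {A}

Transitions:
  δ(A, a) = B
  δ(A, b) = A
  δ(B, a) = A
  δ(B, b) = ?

From the language and accept set, identify what each state tracks — A: even number of a's so far; B: odd number of a's so far.
Each missing δ(q, a) is the state matching the new tracked value after reading a.
δ(B, b) = B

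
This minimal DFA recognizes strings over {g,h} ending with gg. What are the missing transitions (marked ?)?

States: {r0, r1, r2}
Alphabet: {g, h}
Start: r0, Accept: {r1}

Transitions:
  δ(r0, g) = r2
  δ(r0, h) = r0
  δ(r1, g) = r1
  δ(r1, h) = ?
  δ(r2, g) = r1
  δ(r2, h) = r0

From the language and accept set, identify what each state tracks — r0: last symbol not g; r1: two trailing g's; r2: one trailing g.
Each missing δ(q, a) is the state matching the new tracked value after reading a.
δ(r1, h) = r0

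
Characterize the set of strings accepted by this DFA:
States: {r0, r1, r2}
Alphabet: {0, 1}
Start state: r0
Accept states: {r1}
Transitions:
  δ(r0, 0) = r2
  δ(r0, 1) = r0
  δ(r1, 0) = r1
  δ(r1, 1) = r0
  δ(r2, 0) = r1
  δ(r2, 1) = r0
Testing a few strings:
  '10' → reject
  '000' → accept
  '1010' → reject
  '010' → reject
State roles: r0=last symbol not 0; r1=two trailing 0's; r2=one trailing 0
All binary strings ending with 00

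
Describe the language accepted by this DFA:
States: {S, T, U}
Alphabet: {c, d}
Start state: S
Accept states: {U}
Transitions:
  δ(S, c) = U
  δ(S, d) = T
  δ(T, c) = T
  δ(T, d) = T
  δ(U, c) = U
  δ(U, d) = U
Testing a few strings:
  'c' → accept
  'cdc' → accept
  'cd' → accept
  'ccc' → accept
State roles: S=no input read; T=started with d (dead); U=started with c
All strings over {c,d} starting with c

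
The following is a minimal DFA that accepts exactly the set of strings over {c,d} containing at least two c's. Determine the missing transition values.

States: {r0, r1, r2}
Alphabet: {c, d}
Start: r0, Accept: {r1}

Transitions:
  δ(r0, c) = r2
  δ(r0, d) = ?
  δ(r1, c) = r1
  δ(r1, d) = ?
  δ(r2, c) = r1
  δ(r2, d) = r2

From the language and accept set, identify what each state tracks — r0: zero c's seen; r1: ≥ two c's seen; r2: one c seen.
Each missing δ(q, a) is the state matching the new tracked value after reading a.
δ(r0, d) = r0; δ(r1, d) = r1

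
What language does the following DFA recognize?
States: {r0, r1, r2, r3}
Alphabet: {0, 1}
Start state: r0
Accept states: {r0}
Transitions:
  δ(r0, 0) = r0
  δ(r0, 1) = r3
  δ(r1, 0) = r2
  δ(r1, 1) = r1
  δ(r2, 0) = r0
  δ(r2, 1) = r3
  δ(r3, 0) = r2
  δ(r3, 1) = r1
Testing a few strings:
  '00' → accept
  '0101' → reject
  '011' → reject
  '000' → accept
State roles: r0=value ≡ 0 (mod 4); r1=value ≡ 3 (mod 4); r2=value ≡ 2 (mod 4); r3=value ≡ 1 (mod 4)
All binary strings representing a multiple of 4 (read in base 2; leading zeros allowed and ε counts as 0)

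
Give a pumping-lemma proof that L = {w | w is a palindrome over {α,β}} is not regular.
Assume L is regular with pumping length p. Idea: pumping the leading α-block breaks the symmetry.
Choose s = α^p β α^p (a palindrome of length 2p+1 ≥ p). By the pumping lemma, s = xyz with |xy| ≤ p, |y| > 0, so y = α^k with k > 0 (xy lies entirely in the first α^p). Then xy²z = α^(p+k) β α^p, which is not a palindrome since p+k ≠ p.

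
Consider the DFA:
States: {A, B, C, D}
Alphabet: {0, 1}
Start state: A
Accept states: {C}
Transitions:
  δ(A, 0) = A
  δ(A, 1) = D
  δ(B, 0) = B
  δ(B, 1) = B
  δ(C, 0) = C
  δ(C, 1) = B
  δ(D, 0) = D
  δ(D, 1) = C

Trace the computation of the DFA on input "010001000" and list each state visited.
read '0': A → A
  read '1': A → D
  read '0': D → D
  read '0': D → D
  read '0': D → D
  read '1': D → C
  read '0': C → C
  read '0': C → C
  read '0': C → C
A -> A -> D -> D -> D -> D -> C -> C -> C -> C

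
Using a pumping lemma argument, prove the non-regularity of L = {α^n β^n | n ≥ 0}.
Assume L is regular with pumping length p. Idea: pumping the α-block changes the count balance.
Choose s = α^p β^p (length 2p ≥ p). By the pumping lemma, s = xyz with |xy| ≤ p, |y| > 0. So y = α^k for some k > 0 (since xy is entirely within the α's). Pumping gives xy²z = α^(p+k) β^p, which is not in L since p+k ≠ p.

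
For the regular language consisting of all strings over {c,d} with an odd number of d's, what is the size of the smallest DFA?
By Myhill–Nerode, count the distinguishable equivalence classes: two classes — parity of the count of d's.
2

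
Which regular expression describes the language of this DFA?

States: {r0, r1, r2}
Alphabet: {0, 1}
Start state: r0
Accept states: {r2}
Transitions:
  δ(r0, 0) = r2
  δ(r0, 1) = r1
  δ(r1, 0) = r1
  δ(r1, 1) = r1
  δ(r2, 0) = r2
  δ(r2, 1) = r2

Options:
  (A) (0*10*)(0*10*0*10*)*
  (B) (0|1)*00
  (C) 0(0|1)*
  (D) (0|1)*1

Check each option against the DFA on short strings; one disagreement eliminates an option:
  (A) (0*10*)(0*10*0*10*)*: on '0' the DFA goes r0 → r2 and accepts (r2 ∈ Accept), but the regex does not match it → eliminate
  (B) (0|1)*00: on '0' the DFA goes r0 → r2 and accepts (r2 ∈ Accept), but the regex does not match it → eliminate
  (C) 0(0|1)*: agrees with the DFA on every string of length ≤ 6
  (D) (0|1)*1: on '0' the DFA goes r0 → r2 and accepts (r2 ∈ Accept), but the regex does not match it → eliminate
Only (C) is consistent with the DFA.
(C) 0(0|1)*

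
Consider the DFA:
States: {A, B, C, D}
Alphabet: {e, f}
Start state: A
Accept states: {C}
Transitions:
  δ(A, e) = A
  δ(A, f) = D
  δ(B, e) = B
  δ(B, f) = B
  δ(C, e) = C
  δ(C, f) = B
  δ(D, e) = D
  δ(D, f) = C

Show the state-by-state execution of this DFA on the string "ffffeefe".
read 'f': A → D
  read 'f': D → C
  read 'f': C → B
  read 'f': B → B
  read 'e': B → B
  read 'e': B → B
  read 'f': B → B
  read 'e': B → B
A -> D -> C -> B -> B -> B -> B -> B -> B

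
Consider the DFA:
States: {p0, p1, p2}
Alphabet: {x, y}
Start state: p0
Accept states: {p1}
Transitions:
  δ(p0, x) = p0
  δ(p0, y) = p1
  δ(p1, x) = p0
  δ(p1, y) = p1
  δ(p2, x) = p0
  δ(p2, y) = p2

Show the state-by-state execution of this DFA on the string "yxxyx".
read 'y': p0 → p1
  read 'x': p1 → p0
  read 'x': p0 → p0
  read 'y': p0 → p1
  read 'x': p1 → p0
p0 -> p1 -> p0 -> p0 -> p1 -> p0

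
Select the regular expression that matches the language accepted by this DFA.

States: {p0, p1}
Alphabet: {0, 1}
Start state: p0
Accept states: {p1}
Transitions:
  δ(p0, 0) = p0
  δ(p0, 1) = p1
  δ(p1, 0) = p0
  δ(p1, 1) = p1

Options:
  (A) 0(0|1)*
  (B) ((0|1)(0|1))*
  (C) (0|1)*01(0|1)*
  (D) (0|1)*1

Check each option against the DFA on short strings; one disagreement eliminates an option:
  (A) 0(0|1)*: on '0' the DFA goes p0 → p0 and rejects (p0 ∉ Accept), but the regex matches it → eliminate
  (B) ((0|1)(0|1))*: on ε the DFA stays in p0 and rejects (p0 ∉ Accept), but the regex matches it → eliminate
  (C) (0|1)*01(0|1)*: on '1' the DFA goes p0 → p1 and accepts (p1 ∈ Accept), but the regex does not match it → eliminate
  (D) (0|1)*1: agrees with the DFA on every string of length ≤ 6
Only (D) is consistent with the DFA.
(D) (0|1)*1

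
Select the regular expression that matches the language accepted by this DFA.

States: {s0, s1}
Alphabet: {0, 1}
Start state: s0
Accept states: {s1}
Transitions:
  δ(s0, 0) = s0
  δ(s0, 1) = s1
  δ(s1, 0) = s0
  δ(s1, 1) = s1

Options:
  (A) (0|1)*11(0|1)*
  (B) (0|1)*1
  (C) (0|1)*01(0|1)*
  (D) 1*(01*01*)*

Check each option against the DFA on short strings; one disagreement eliminates an option:
  (A) (0|1)*11(0|1)*: on '1' the DFA goes s0 → s1 and accepts (s1 ∈ Accept), but the regex does not match it → eliminate
  (B) (0|1)*1: agrees with the DFA on every string of length ≤ 6
  (C) (0|1)*01(0|1)*: on '1' the DFA goes s0 → s1 and accepts (s1 ∈ Accept), but the regex does not match it → eliminate
  (D) 1*(01*01*)*: on ε the DFA stays in s0 and rejects (s0 ∉ Accept), but the regex matches it → eliminate
Only (B) is consistent with the DFA.
(B) (0|1)*1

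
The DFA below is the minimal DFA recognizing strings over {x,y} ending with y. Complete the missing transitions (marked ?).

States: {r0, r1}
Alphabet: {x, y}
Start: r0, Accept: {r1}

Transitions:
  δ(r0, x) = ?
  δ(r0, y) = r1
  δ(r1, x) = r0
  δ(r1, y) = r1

From the language and accept set, identify what each state tracks — r0: last symbol not y; r1: last symbol is y.
Each missing δ(q, a) is the state matching the new tracked value after reading a.
δ(r0, x) = r0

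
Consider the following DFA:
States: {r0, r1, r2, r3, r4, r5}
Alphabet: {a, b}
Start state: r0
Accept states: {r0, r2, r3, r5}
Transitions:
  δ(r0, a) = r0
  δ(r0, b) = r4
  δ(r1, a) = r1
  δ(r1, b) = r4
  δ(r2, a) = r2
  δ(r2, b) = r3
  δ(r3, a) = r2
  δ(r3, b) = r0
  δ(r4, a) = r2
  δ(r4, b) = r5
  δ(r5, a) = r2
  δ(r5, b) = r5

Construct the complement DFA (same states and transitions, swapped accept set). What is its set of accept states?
Complement accept states = All states \ Original accept states
= {r0, r1, r2, r3, r4, r5} \ {r0, r2, r3, r5}
{r1, r4}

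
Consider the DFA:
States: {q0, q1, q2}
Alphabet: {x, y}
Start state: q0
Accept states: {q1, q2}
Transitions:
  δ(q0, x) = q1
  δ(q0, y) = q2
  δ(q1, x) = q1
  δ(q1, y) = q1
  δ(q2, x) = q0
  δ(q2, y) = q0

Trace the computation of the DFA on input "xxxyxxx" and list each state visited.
read 'x': q0 → q1
  read 'x': q1 → q1
  read 'x': q1 → q1
  read 'y': q1 → q1
  read 'x': q1 → q1
  read 'x': q1 → q1
  read 'x': q1 → q1
q0 -> q1 -> q1 -> q1 -> q1 -> q1 -> q1 -> q1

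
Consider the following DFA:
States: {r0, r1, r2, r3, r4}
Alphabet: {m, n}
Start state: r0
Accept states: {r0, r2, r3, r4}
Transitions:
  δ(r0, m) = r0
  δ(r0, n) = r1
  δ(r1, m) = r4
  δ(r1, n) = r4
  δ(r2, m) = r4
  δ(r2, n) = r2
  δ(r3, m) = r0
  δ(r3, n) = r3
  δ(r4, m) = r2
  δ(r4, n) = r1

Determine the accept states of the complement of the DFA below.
Complement accept states = All states \ Original accept states
= {r0, r1, r2, r3, r4} \ {r0, r2, r3, r4}
{r1}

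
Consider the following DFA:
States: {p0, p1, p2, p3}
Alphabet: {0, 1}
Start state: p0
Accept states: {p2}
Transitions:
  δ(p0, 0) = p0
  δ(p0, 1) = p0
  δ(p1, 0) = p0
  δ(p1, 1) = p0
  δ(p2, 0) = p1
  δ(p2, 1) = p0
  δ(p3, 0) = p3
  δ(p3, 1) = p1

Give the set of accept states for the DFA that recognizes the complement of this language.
Complement accept states = All states \ Original accept states
= {p0, p1, p2, p3} \ {p2}
{p0, p1, p3}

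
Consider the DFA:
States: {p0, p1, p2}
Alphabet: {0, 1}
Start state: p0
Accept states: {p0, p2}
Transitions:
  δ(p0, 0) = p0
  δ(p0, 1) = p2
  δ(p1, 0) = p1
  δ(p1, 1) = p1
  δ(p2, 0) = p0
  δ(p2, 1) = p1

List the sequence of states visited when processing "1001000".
read '1': p0 → p2
  read '0': p2 → p0
  read '0': p0 → p0
  read '1': p0 → p2
  read '0': p2 → p0
  read '0': p0 → p0
  read '0': p0 → p0
p0 -> p2 -> p0 -> p0 -> p2 -> p0 -> p0 -> p0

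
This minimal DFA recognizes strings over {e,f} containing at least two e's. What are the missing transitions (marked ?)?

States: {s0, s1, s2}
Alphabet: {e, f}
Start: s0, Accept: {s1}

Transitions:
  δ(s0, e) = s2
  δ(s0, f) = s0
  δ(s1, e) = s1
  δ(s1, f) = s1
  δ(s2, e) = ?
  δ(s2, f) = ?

From the language and accept set, identify what each state tracks — s0: zero e's seen; s1: ≥ two e's seen; s2: one e seen.
Each missing δ(q, a) is the state matching the new tracked value after reading a.
δ(s2, e) = s1; δ(s2, f) = s2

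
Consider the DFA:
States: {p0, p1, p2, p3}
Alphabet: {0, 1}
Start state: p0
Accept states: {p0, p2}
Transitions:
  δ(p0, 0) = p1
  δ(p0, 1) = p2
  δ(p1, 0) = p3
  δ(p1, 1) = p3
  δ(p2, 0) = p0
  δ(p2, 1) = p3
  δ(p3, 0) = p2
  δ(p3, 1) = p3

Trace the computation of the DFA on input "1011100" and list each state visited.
read '1': p0 → p2
  read '0': p2 → p0
  read '1': p0 → p2
  read '1': p2 → p3
  read '1': p3 → p3
  read '0': p3 → p2
  read '0': p2 → p0
p0 -> p2 -> p0 -> p2 -> p3 -> p3 -> p2 -> p0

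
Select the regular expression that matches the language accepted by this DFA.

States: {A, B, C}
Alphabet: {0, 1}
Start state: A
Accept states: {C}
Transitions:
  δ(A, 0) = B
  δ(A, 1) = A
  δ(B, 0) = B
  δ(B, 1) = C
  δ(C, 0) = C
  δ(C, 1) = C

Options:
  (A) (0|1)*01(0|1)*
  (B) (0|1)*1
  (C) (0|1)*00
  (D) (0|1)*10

Check each option against the DFA on short strings; one disagreement eliminates an option:
  (A) (0|1)*01(0|1)*: agrees with the DFA on every string of length ≤ 6
  (B) (0|1)*1: on '1' the DFA goes A → A and rejects (A ∉ Accept), but the regex matches it → eliminate
  (C) (0|1)*00: on '00' the DFA goes A → B → B and rejects (B ∉ Accept), but the regex matches it → eliminate
  (D) (0|1)*10: on '01' the DFA goes A → B → C and accepts (C ∈ Accept), but the regex does not match it → eliminate
Only (A) is consistent with the DFA.
(A) (0|1)*01(0|1)*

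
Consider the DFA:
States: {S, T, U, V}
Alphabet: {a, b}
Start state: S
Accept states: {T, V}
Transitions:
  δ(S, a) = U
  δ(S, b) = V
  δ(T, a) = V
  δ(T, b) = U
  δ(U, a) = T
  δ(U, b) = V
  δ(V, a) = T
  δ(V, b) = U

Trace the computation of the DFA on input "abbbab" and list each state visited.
read 'a': S → U
  read 'b': U → V
  read 'b': V → U
  read 'b': U → V
  read 'a': V → T
  read 'b': T → U
S -> U -> V -> U -> V -> T -> U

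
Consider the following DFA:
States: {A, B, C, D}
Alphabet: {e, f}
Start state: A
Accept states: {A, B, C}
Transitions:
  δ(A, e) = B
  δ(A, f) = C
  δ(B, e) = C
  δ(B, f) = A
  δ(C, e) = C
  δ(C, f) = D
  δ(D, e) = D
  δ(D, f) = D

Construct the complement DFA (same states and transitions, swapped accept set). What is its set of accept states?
Complement accept states = All states \ Original accept states
= {A, B, C, D} \ {A, B, C}
{D}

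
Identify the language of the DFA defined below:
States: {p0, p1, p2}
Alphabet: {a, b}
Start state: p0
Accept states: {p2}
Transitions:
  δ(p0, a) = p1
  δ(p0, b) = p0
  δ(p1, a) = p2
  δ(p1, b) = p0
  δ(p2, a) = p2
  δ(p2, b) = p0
Testing a few strings:
  'bbaa' → accept
  'ab' → reject
  'ba' → reject
  'aab' → reject
State roles: p0=last symbol not a; p1=one trailing a; p2=two trailing a's
All strings over {a,b} ending with aa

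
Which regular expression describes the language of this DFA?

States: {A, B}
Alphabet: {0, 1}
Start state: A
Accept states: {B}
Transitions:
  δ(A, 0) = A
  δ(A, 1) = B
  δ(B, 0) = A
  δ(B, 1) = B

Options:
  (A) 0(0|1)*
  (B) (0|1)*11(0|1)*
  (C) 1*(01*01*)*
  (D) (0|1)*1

Check each option against the DFA on short strings; one disagreement eliminates an option:
  (A) 0(0|1)*: on '0' the DFA goes A → A and rejects (A ∉ Accept), but the regex matches it → eliminate
  (B) (0|1)*11(0|1)*: on '1' the DFA goes A → B and accepts (B ∈ Accept), but the regex does not match it → eliminate
  (C) 1*(01*01*)*: on ε the DFA stays in A and rejects (A ∉ Accept), but the regex matches it → eliminate
  (D) (0|1)*1: agrees with the DFA on every string of length ≤ 6
Only (D) is consistent with the DFA.
(D) (0|1)*1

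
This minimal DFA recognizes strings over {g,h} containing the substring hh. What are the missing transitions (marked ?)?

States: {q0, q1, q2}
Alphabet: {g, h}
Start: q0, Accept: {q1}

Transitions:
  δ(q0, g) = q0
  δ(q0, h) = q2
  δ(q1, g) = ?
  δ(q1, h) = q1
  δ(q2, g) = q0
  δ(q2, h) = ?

From the language and accept set, identify what each state tracks — q0: no progress toward hh; q1: substring hh seen; q2: one trailing h.
Each missing δ(q, a) is the state matching the new tracked value after reading a.
δ(q1, g) = q1; δ(q2, h) = q1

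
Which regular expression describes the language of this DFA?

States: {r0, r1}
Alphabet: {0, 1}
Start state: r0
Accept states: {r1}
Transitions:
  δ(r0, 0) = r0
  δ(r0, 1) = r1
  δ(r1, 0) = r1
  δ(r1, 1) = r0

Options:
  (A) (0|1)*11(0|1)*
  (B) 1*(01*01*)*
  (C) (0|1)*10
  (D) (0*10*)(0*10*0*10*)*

Check each option against the DFA on short strings; one disagreement eliminates an option:
  (A) (0|1)*11(0|1)*: on '1' the DFA goes r0 → r1 and accepts (r1 ∈ Accept), but the regex does not match it → eliminate
  (B) 1*(01*01*)*: on ε the DFA stays in r0 and rejects (r0 ∉ Accept), but the regex matches it → eliminate
  (C) (0|1)*10: on '1' the DFA goes r0 → r1 and accepts (r1 ∈ Accept), but the regex does not match it → eliminate
  (D) (0*10*)(0*10*0*10*)*: agrees with the DFA on every string of length ≤ 6
Only (D) is consistent with the DFA.
(D) (0*10*)(0*10*0*10*)*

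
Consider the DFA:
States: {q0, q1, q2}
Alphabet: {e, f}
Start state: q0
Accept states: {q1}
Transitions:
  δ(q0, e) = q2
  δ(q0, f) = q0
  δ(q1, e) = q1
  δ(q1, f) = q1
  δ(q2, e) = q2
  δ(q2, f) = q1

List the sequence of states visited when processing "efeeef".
read 'e': q0 → q2
  read 'f': q2 → q1
  read 'e': q1 → q1
  read 'e': q1 → q1
  read 'e': q1 → q1
  read 'f': q1 → q1
q0 -> q2 -> q1 -> q1 -> q1 -> q1 -> q1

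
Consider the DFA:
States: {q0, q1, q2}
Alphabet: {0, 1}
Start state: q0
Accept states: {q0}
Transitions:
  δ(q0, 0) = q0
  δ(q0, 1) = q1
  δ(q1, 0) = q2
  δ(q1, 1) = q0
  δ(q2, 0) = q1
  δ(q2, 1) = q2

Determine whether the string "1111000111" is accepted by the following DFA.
Processing string "1111000111":
  q0 --1--> q1
  q1 --1--> q0
  q0 --1--> q1
  q1 --1--> q0
  q0 --0--> q0
  q0 --0--> q0
  q0 --0--> q0
  q0 --1--> q1
  q1 --1--> q0
  q0 --1--> q1
Final state: q1
Accept states: {q0}
No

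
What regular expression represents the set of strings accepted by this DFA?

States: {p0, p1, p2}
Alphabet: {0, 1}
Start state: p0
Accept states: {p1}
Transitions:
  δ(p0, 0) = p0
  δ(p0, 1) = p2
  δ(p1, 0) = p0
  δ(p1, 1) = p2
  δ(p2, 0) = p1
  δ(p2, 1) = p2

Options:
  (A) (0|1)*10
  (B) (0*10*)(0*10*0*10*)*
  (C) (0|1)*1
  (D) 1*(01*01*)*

Check each option against the DFA on short strings; one disagreement eliminates an option:
  (A) (0|1)*10: agrees with the DFA on every string of length ≤ 6
  (B) (0*10*)(0*10*0*10*)*: on '1' the DFA goes p0 → p2 and rejects (p2 ∉ Accept), but the regex matches it → eliminate
  (C) (0|1)*1: on '1' the DFA goes p0 → p2 and rejects (p2 ∉ Accept), but the regex matches it → eliminate
  (D) 1*(01*01*)*: on ε the DFA stays in p0 and rejects (p0 ∉ Accept), but the regex matches it → eliminate
Only (A) is consistent with the DFA.
(A) (0|1)*10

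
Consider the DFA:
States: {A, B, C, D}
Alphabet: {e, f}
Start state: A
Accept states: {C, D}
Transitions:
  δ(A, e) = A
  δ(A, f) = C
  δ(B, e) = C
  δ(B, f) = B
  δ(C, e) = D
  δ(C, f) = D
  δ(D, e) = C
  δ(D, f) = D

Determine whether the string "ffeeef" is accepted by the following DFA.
Processing string "ffeeef":
  A --f--> C
  C --f--> D
  D --e--> C
  C --e--> D
  D --e--> C
  C --f--> D
Final state: D
Accept states: {C, D}
Yes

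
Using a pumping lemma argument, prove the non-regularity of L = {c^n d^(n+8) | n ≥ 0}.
Assume L is regular with pumping length p. Idea: pumping the c-block breaks the fixed offset of 8.
Choose s = c^p d^(p+8) ∈ L. By the pumping lemma, s = xyz with |xy| ≤ p, |y| > 0, so y = c^k with k ≥ 1. Then xy²z = c^(p+k) d^(p+8). For this to be in L we would need p+8 = (p+k)+8, i.e. k = 0, contradicting k ≥ 1. So xy²z ∉ L.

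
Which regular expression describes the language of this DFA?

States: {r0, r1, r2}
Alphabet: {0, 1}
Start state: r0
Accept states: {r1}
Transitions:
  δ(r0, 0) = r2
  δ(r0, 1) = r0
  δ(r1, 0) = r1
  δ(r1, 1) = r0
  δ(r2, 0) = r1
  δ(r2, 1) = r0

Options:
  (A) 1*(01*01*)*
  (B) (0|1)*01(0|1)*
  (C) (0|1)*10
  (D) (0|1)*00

Check each option against the DFA on short strings; one disagreement eliminates an option:
  (A) 1*(01*01*)*: on ε the DFA stays in r0 and rejects (r0 ∉ Accept), but the regex matches it → eliminate
  (B) (0|1)*01(0|1)*: on '00' the DFA goes r0 → r2 → r1 and accepts (r1 ∈ Accept), but the regex does not match it → eliminate
  (C) (0|1)*10: on '00' the DFA goes r0 → r2 → r1 and accepts (r1 ∈ Accept), but the regex does not match it → eliminate
  (D) (0|1)*00: agrees with the DFA on every string of length ≤ 6
Only (D) is consistent with the DFA.
(D) (0|1)*00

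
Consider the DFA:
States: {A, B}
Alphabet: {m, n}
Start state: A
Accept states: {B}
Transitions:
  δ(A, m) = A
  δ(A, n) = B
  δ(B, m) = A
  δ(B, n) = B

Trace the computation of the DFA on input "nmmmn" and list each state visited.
read 'n': A → B
  read 'm': B → A
  read 'm': A → A
  read 'm': A → A
  read 'n': A → B
A -> B -> A -> A -> A -> B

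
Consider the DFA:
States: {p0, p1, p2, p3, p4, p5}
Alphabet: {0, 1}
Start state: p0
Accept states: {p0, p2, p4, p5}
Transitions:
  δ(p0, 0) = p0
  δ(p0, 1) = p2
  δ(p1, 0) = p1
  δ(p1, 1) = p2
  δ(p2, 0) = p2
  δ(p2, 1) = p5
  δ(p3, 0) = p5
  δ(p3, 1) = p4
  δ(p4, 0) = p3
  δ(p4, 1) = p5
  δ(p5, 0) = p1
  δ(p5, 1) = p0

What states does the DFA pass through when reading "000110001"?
read '0': p0 → p0
  read '0': p0 → p0
  read '0': p0 → p0
  read '1': p0 → p2
  read '1': p2 → p5
  read '0': p5 → p1
  read '0': p1 → p1
  read '0': p1 → p1
  read '1': p1 → p2
p0 -> p0 -> p0 -> p0 -> p2 -> p5 -> p1 -> p1 -> p1 -> p2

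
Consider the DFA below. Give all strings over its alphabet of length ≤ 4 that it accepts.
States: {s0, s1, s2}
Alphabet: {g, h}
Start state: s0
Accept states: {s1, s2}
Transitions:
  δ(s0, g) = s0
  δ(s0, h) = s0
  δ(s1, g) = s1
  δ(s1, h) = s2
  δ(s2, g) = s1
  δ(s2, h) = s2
None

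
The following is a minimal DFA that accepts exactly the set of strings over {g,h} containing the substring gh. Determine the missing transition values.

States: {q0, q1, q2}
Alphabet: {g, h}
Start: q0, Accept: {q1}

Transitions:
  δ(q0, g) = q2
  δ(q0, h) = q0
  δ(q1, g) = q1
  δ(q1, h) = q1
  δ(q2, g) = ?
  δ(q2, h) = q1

From the language and accept set, identify what each state tracks — q0: no g seen yet; q1: substring gh seen; q2: seen a g, waiting for h.
Each missing δ(q, a) is the state matching the new tracked value after reading a.
δ(q2, g) = q2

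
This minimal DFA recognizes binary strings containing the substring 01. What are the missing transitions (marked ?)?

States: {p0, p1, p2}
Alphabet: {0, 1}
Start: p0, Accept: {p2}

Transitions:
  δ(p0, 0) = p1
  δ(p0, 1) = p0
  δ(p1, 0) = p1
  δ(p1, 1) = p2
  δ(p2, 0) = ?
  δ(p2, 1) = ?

From the language and accept set, identify what each state tracks — p0: no 0 seen yet; p1: seen a 0, waiting for 1; p2: substring 01 seen.
Each missing δ(q, a) is the state matching the new tracked value after reading a.
δ(p2, 0) = p2; δ(p2, 1) = p2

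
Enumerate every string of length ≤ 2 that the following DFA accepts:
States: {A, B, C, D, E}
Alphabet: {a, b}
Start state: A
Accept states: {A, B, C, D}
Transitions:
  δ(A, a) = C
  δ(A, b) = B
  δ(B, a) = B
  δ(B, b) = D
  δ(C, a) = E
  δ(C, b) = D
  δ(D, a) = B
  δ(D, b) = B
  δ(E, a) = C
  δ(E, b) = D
ε, a, b, ab, ba, bb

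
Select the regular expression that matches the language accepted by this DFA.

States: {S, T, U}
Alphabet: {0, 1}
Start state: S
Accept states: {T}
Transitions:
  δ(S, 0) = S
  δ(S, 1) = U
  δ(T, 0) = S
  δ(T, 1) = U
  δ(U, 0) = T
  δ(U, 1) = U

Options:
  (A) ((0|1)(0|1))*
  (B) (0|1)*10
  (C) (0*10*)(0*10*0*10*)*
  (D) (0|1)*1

Check each option against the DFA on short strings; one disagreement eliminates an option:
  (A) ((0|1)(0|1))*: on ε the DFA stays in S and rejects (S ∉ Accept), but the regex matches it → eliminate
  (B) (0|1)*10: agrees with the DFA on every string of length ≤ 6
  (C) (0*10*)(0*10*0*10*)*: on '1' the DFA goes S → U and rejects (U ∉ Accept), but the regex matches it → eliminate
  (D) (0|1)*1: on '1' the DFA goes S → U and rejects (U ∉ Accept), but the regex matches it → eliminate
Only (B) is consistent with the DFA.
(B) (0|1)*10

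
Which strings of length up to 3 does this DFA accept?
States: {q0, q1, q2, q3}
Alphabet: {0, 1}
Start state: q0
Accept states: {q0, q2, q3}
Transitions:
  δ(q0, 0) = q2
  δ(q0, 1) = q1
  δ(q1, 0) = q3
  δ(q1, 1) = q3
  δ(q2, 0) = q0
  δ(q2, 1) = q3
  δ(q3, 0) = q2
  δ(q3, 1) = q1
ε, 0, 00, 01, 10, 11, 000, 010, 100, 110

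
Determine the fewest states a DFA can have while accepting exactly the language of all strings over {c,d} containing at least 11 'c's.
By Myhill–Nerode, count the distinguishable equivalence classes: 12 classes — having seen 0, 1, …, 10, or ≥11 copies of 'c'; any two classes i < j (j ≤ 11) are distinguished by the string c^(11−j), which takes class j to 11 copies (accepted) but leaves class i below 11 (rejected).
12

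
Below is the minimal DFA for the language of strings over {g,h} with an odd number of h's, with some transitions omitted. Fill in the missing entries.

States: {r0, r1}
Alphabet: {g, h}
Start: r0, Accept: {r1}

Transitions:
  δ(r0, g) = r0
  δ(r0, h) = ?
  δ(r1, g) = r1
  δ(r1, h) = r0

From the language and accept set, identify what each state tracks — r0: even number of h's so far; r1: odd number of h's so far.
Each missing δ(q, a) is the state matching the new tracked value after reading a.
δ(r0, h) = r1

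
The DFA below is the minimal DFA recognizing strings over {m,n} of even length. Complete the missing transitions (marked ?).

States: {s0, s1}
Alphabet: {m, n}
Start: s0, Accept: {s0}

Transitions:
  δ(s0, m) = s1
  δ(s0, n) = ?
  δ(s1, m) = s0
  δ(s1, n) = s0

From the language and accept set, identify what each state tracks — s0: even length so far; s1: odd length so far.
Each missing δ(q, a) is the state matching the new tracked value after reading a.
δ(s0, n) = s1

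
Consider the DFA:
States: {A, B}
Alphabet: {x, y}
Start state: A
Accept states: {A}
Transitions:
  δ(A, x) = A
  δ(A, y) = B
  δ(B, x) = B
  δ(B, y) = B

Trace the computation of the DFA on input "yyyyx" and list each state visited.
read 'y': A → B
  read 'y': B → B
  read 'y': B → B
  read 'y': B → B
  read 'x': B → B
A -> B -> B -> B -> B -> B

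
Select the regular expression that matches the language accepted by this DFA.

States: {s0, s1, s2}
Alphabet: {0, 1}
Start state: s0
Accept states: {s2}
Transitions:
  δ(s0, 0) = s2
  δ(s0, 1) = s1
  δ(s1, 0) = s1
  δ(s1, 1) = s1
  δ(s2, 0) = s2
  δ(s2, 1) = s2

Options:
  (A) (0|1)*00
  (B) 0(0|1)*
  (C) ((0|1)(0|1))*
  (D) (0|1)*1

Check each option against the DFA on short strings; one disagreement eliminates an option:
  (A) (0|1)*00: on '0' the DFA goes s0 → s2 and accepts (s2 ∈ Accept), but the regex does not match it → eliminate
  (B) 0(0|1)*: agrees with the DFA on every string of length ≤ 6
  (C) ((0|1)(0|1))*: on ε the DFA stays in s0 and rejects (s0 ∉ Accept), but the regex matches it → eliminate
  (D) (0|1)*1: on '0' the DFA goes s0 → s2 and accepts (s2 ∈ Accept), but the regex does not match it → eliminate
Only (B) is consistent with the DFA.
(B) 0(0|1)*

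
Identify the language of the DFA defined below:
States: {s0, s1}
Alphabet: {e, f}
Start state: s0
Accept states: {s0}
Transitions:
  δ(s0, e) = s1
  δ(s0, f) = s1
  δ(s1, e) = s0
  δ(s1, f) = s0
Testing a few strings:
  'ffe' → reject
  'ee' → accept
  'e' → reject
  'ef' → accept
State roles: s0=even length so far; s1=odd length so far
All strings over {e,f} of even length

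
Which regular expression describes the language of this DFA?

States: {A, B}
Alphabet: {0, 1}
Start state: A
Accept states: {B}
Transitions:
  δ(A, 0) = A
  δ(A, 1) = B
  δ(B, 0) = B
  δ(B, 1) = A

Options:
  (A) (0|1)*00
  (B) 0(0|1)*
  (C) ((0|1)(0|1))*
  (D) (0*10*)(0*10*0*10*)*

Check each option against the DFA on short strings; one disagreement eliminates an option:
  (A) (0|1)*00: on '1' the DFA goes A → B and accepts (B ∈ Accept), but the regex does not match it → eliminate
  (B) 0(0|1)*: on '0' the DFA goes A → A and rejects (A ∉ Accept), but the regex matches it → eliminate
  (C) ((0|1)(0|1))*: on ε the DFA stays in A and rejects (A ∉ Accept), but the regex matches it → eliminate
  (D) (0*10*)(0*10*0*10*)*: agrees with the DFA on every string of length ≤ 6
Only (D) is consistent with the DFA.
(D) (0*10*)(0*10*0*10*)*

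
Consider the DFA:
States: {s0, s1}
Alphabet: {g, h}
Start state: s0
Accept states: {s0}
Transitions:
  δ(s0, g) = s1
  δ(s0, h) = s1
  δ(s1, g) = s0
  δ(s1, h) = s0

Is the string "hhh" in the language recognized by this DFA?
Processing string "hhh":
  s0 --h--> s1
  s1 --h--> s0
  s0 --h--> s1
Final state: s1
Accept states: {s0}
No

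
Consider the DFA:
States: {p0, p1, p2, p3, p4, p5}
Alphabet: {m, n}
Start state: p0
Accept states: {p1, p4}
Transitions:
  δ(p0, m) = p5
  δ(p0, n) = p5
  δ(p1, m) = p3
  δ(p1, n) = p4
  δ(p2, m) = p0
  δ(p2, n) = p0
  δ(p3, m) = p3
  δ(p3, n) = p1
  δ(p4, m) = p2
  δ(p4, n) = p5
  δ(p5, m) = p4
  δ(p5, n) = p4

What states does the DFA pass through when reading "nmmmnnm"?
read 'n': p0 → p5
  read 'm': p5 → p4
  read 'm': p4 → p2
  read 'm': p2 → p0
  read 'n': p0 → p5
  read 'n': p5 → p4
  read 'm': p4 → p2
p0 -> p5 -> p4 -> p2 -> p0 -> p5 -> p4 -> p2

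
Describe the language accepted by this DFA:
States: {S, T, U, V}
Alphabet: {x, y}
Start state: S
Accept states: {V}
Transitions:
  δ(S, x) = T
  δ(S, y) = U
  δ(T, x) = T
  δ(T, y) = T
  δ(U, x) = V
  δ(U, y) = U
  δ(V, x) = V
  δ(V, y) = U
Testing a few strings:
  'xxx' → reject
  'x' → reject
  'xx' → reject
  'yy' → reject
State roles: S=no input read; T=started with x (dead); U=started with y, last symbol y; V=started with y, last symbol x
All strings over {x,y} that start with y and end with x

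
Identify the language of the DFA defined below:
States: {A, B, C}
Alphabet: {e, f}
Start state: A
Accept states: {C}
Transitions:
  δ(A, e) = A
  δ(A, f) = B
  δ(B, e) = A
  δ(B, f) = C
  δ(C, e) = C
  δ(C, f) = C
Testing a few strings:
  'fefe' → reject
  'f' → reject
  'ffff' → accept
  'ef' → reject
State roles: A=no progress toward ff; B=one trailing f; C=substring ff seen
All strings over {e,f} containing the substring ff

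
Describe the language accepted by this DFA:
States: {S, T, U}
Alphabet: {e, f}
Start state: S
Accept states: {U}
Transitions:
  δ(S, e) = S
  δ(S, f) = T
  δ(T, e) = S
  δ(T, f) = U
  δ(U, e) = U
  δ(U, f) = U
Testing a few strings:
  'f' → reject
  'efff' → accept
  'feff' → accept
  'fef' → reject
State roles: S=no progress toward ff; T=one trailing f; U=substring ff seen
All strings over {e,f} containing the substring ff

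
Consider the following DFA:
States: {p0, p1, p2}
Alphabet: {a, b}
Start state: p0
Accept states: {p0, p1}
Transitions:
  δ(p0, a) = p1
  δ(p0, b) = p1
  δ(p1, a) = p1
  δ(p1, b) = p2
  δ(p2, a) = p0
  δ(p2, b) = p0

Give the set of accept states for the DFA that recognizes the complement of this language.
Complement accept states = All states \ Original accept states
= {p0, p1, p2} \ {p0, p1}
{p2}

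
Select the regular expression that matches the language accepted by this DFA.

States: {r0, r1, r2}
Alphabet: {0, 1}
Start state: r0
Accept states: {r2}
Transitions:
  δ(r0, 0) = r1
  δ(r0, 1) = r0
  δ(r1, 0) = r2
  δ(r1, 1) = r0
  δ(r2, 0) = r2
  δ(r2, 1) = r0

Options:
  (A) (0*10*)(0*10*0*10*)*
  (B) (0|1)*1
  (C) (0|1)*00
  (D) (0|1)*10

Check each option against the DFA on short strings; one disagreement eliminates an option:
  (A) (0*10*)(0*10*0*10*)*: on '1' the DFA goes r0 → r0 and rejects (r0 ∉ Accept), but the regex matches it → eliminate
  (B) (0|1)*1: on '1' the DFA goes r0 → r0 and rejects (r0 ∉ Accept), but the regex matches it → eliminate
  (C) (0|1)*00: agrees with the DFA on every string of length ≤ 6
  (D) (0|1)*10: on '00' the DFA goes r0 → r1 → r2 and accepts (r2 ∈ Accept), but the regex does not match it → eliminate
Only (C) is consistent with the DFA.
(C) (0|1)*00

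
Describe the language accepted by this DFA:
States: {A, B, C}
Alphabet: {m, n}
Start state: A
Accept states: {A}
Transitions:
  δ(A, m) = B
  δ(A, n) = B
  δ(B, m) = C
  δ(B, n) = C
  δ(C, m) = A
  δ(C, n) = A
Testing a few strings:
  'nnmn' → reject
  'nn' → reject
  'nnnn' → reject
  'nmnm' → reject
State roles: A=length ≡ 0 (mod 3); B=length ≡ 1 (mod 3); C=length ≡ 2 (mod 3)
All strings over {m,n} whose length is a multiple of 3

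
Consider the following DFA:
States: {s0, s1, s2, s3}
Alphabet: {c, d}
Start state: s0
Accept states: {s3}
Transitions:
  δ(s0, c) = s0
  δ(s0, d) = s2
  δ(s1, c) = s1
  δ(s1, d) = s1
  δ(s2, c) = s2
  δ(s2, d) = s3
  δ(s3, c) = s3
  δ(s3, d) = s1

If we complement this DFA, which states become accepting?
Complement accept states = All states \ Original accept states
= {s0, s1, s2, s3} \ {s3}
{s0, s1, s2}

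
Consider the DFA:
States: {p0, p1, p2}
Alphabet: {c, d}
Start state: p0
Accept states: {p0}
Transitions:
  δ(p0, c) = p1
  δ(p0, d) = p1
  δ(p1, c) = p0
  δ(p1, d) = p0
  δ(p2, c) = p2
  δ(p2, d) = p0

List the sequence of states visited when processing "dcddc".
read 'd': p0 → p1
  read 'c': p1 → p0
  read 'd': p0 → p1
  read 'd': p1 → p0
  read 'c': p0 → p1
p0 -> p1 -> p0 -> p1 -> p0 -> p1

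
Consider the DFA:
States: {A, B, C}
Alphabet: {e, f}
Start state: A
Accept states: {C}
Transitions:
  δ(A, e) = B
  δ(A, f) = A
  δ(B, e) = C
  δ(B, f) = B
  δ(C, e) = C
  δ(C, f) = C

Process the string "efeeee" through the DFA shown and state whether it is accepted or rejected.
Processing string "efeeee":
  A --e--> B
  B --f--> B
  B --e--> C
  C --e--> C
  C --e--> C
  C --e--> C
Final state: C
Accept states: {C}
Yes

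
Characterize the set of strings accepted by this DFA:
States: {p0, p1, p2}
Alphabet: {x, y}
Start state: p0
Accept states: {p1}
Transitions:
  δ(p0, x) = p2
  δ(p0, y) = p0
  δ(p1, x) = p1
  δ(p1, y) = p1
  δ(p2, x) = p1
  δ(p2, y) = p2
Testing a few strings:
  'yyxx' → accept
  'yyy' → reject
  'xy' → reject
  'yx' → reject
State roles: p0=zero x's seen; p1=≥ two x's seen; p2=one x seen
All strings over {x,y} containing at least two x's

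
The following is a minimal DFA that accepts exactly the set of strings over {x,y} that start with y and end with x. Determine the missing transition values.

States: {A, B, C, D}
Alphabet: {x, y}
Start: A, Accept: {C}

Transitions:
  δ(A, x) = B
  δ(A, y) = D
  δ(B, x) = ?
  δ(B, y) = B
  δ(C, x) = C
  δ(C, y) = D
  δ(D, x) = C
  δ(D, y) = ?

From the language and accept set, identify what each state tracks — A: no input read; B: started with x (dead); C: started with y, last symbol x; D: started with y, last symbol y.
Each missing δ(q, a) is the state matching the new tracked value after reading a.
δ(B, x) = B; δ(D, y) = D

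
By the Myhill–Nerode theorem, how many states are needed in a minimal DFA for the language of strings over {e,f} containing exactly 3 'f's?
By Myhill–Nerode, count the distinguishable equivalence classes: 5 classes — having seen 0, 1, …, 3, or >3 copies of 'f'; the count-3 class is the only accepting one and >3 is dead.
5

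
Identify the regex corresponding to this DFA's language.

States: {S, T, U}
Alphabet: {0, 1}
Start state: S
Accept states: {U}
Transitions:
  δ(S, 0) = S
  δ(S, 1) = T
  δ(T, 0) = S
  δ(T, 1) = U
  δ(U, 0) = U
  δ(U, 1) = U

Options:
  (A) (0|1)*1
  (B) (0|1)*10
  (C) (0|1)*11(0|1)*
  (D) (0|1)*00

Check each option against the DFA on short strings; one disagreement eliminates an option:
  (A) (0|1)*1: on '1' the DFA goes S → T and rejects (T ∉ Accept), but the regex matches it → eliminate
  (B) (0|1)*10: on '10' the DFA goes S → T → S and rejects (S ∉ Accept), but the regex matches it → eliminate
  (C) (0|1)*11(0|1)*: agrees with the DFA on every string of length ≤ 6
  (D) (0|1)*00: on '00' the DFA goes S → S → S and rejects (S ∉ Accept), but the regex matches it → eliminate
Only (C) is consistent with the DFA.
(C) (0|1)*11(0|1)*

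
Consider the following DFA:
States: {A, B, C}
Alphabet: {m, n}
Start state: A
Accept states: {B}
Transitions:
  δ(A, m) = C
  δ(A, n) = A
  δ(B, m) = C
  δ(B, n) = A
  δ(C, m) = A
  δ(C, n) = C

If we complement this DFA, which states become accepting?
Complement accept states = All states \ Original accept states
= {A, B, C} \ {B}
{A, C}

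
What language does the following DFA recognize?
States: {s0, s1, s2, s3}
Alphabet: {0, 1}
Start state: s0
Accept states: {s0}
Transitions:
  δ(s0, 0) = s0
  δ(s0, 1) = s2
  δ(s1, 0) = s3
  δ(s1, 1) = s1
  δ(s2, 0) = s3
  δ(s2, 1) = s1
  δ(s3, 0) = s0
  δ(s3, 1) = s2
Testing a few strings:
  '00' → accept
  '001' → reject
  '10' → reject
  '11' → reject
State roles: s0=value ≡ 0 (mod 4); s1=value ≡ 3 (mod 4); s2=value ≡ 1 (mod 4); s3=value ≡ 2 (mod 4)
All binary strings representing a multiple of 4 (read in base 2; leading zeros allowed and ε counts as 0)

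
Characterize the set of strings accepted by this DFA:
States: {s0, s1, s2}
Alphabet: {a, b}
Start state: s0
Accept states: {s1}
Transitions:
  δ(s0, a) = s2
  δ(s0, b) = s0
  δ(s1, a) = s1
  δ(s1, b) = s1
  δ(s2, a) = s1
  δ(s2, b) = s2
Testing a few strings:
  'baba' → accept
  'abbb' → reject
  'aaab' → accept
  'babb' → reject
State roles: s0=zero a's seen; s1=≥ two a's seen; s2=one a seen
All strings over {a,b} containing at least two a's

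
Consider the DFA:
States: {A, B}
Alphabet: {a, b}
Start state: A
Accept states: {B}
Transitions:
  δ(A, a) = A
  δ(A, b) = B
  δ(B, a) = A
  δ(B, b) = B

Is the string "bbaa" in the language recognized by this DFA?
Processing string "bbaa":
  A --b--> B
  B --b--> B
  B --a--> A
  A --a--> A
Final state: A
Accept states: {B}
No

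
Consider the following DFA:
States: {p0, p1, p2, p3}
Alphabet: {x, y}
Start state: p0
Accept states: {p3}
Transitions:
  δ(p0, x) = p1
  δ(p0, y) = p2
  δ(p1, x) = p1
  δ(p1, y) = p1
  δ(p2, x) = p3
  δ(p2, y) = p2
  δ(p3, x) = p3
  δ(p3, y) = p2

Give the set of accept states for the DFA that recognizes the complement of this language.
Complement accept states = All states \ Original accept states
= {p0, p1, p2, p3} \ {p3}
{p0, p1, p2}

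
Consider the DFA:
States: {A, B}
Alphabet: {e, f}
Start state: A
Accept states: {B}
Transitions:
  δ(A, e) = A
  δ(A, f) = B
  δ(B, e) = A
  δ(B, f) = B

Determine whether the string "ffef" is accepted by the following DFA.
Processing string "ffef":
  A --f--> B
  B --f--> B
  B --e--> A
  A --f--> B
Final state: B
Accept states: {B}
Yes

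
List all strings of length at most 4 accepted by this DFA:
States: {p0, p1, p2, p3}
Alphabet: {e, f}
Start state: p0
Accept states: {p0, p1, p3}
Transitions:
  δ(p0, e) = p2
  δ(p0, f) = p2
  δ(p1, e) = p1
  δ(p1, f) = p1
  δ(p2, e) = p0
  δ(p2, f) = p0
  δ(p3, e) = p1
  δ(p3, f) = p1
ε, ee, ef, fe, ff, eeee, eeef, eefe, eeff, efee, efef, effe, efff, feee, feef, fefe, feff, ffee, ffef, fffe, ffff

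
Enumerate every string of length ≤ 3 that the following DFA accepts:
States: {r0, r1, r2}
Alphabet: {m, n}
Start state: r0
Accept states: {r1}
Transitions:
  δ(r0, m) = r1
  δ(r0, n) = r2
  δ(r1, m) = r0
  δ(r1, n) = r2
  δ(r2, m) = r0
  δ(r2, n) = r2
m, mmm, nmm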